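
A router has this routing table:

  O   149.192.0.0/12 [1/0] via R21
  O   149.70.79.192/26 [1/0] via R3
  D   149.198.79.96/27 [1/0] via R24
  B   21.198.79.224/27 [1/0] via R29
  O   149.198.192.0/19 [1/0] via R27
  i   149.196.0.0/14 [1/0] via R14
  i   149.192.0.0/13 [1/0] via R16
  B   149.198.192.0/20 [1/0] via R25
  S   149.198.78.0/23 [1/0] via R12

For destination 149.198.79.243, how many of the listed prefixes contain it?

Prefixes containing 149.198.79.243:
  149.192.0.0/12 (149.192.0.0 - 149.207.255.255)
  149.192.0.0/13 (149.192.0.0 - 149.199.255.255)
  149.196.0.0/14 (149.196.0.0 - 149.199.255.255)
  149.198.78.0/23 (149.198.78.0 - 149.198.79.255)
Total matching entries: 4.

4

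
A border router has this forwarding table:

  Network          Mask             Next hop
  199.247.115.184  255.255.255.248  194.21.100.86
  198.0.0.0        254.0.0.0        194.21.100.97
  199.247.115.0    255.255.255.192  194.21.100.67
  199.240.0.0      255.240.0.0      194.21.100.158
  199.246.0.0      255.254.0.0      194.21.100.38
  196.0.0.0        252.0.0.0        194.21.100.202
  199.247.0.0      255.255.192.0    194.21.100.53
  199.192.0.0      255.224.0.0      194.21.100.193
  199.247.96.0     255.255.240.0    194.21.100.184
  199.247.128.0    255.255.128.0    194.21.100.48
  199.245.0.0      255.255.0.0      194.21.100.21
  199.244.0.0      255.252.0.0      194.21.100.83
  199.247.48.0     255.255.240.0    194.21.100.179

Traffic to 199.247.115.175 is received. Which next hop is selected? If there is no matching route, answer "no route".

194.21.100.38

Routes whose prefix contains 199.247.115.175:
  196.0.0.0/6 (196.0.0.0 - 199.255.255.255) -> 194.21.100.202
  198.0.0.0/7 (198.0.0.0 - 199.255.255.255) -> 194.21.100.97
  199.240.0.0/12 (199.240.0.0 - 199.255.255.255) -> 194.21.100.158
  199.244.0.0/14 (199.244.0.0 - 199.247.255.255) -> 194.21.100.83
  199.246.0.0/15 (199.246.0.0 - 199.247.255.255) -> 194.21.100.38
More-specific entries that do NOT match:
  199.247.115.184/29 (199.247.115.184 - 199.247.115.191) does not contain 199.247.115.175
  199.247.115.0/26 (199.247.115.0 - 199.247.115.63) does not contain 199.247.115.175
  199.247.96.0/20 (199.247.96.0 - 199.247.111.255) does not contain 199.247.115.175
  199.247.48.0/20 (199.247.48.0 - 199.247.63.255) does not contain 199.247.115.175
  199.247.0.0/18 (199.247.0.0 - 199.247.63.255) does not contain 199.247.115.175
  199.247.128.0/17 (199.247.128.0 - 199.247.255.255) does not contain 199.247.115.175
  199.245.0.0/16 (199.245.0.0 - 199.245.255.255) does not contain 199.247.115.175
Longest matching prefix is /15 -> next hop 194.21.100.38.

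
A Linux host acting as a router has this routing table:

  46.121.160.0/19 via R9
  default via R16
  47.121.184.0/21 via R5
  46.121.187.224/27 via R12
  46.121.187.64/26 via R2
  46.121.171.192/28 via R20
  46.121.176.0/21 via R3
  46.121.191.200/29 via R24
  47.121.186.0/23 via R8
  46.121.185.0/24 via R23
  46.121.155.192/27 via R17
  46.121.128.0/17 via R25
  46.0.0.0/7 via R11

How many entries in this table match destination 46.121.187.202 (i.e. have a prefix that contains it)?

4

Prefixes containing 46.121.187.202:
  0.0.0.0/0 (default, matches everything)
  46.0.0.0/7 (46.0.0.0 - 47.255.255.255)
  46.121.128.0/17 (46.121.128.0 - 46.121.255.255)
  46.121.160.0/19 (46.121.160.0 - 46.121.191.255)
Total matching entries: 4.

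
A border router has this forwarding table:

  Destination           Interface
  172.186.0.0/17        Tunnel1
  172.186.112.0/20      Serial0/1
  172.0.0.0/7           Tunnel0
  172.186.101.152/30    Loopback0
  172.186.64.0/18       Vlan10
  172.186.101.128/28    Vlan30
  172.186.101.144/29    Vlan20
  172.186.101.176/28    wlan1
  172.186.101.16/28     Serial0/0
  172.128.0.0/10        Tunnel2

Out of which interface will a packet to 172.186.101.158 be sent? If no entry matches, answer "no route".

Routes whose prefix contains 172.186.101.158:
  172.0.0.0/7 (172.0.0.0 - 173.255.255.255) -> Tunnel0
  172.128.0.0/10 (172.128.0.0 - 172.191.255.255) -> Tunnel2
  172.186.0.0/17 (172.186.0.0 - 172.186.127.255) -> Tunnel1
  172.186.64.0/18 (172.186.64.0 - 172.186.127.255) -> Vlan10
More-specific entries that do NOT match:
  172.186.101.152/30 (172.186.101.152 - 172.186.101.155) does not contain 172.186.101.158
  172.186.101.144/29 (172.186.101.144 - 172.186.101.151) does not contain 172.186.101.158
  172.186.101.128/28 (172.186.101.128 - 172.186.101.143) does not contain 172.186.101.158
  172.186.101.176/28 (172.186.101.176 - 172.186.101.191) does not contain 172.186.101.158
  172.186.101.16/28 (172.186.101.16 - 172.186.101.31) does not contain 172.186.101.158
  172.186.112.0/20 (172.186.112.0 - 172.186.127.255) does not contain 172.186.101.158
Longest matching prefix is /18 -> interface Vlan10.

Vlan10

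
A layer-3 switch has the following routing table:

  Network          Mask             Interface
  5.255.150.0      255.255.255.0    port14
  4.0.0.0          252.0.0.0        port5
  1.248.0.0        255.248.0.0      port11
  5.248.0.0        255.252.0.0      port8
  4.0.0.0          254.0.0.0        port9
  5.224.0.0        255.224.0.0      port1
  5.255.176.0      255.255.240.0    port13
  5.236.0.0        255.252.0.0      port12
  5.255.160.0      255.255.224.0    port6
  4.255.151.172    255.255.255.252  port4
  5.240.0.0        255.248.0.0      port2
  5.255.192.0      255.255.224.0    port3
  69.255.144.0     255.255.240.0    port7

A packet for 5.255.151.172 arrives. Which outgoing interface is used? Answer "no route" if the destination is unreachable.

port1

Routes whose prefix contains 5.255.151.172:
  4.0.0.0/6 (4.0.0.0 - 7.255.255.255) -> port5
  4.0.0.0/7 (4.0.0.0 - 5.255.255.255) -> port9
  5.224.0.0/11 (5.224.0.0 - 5.255.255.255) -> port1
More-specific entries that do NOT match:
  4.255.151.172/30 (4.255.151.172 - 4.255.151.175) does not contain 5.255.151.172
  5.255.150.0/24 (5.255.150.0 - 5.255.150.255) does not contain 5.255.151.172
  5.255.176.0/20 (5.255.176.0 - 5.255.191.255) does not contain 5.255.151.172
  69.255.144.0/20 (69.255.144.0 - 69.255.159.255) does not contain 5.255.151.172
  5.255.160.0/19 (5.255.160.0 - 5.255.191.255) does not contain 5.255.151.172
  5.255.192.0/19 (5.255.192.0 - 5.255.223.255) does not contain 5.255.151.172
  5.248.0.0/14 (5.248.0.0 - 5.251.255.255) does not contain 5.255.151.172
  5.236.0.0/14 (5.236.0.0 - 5.239.255.255) does not contain 5.255.151.172
  1.248.0.0/13 (1.248.0.0 - 1.255.255.255) does not contain 5.255.151.172
  5.240.0.0/13 (5.240.0.0 - 5.247.255.255) does not contain 5.255.151.172
Longest matching prefix is /11 -> interface port1.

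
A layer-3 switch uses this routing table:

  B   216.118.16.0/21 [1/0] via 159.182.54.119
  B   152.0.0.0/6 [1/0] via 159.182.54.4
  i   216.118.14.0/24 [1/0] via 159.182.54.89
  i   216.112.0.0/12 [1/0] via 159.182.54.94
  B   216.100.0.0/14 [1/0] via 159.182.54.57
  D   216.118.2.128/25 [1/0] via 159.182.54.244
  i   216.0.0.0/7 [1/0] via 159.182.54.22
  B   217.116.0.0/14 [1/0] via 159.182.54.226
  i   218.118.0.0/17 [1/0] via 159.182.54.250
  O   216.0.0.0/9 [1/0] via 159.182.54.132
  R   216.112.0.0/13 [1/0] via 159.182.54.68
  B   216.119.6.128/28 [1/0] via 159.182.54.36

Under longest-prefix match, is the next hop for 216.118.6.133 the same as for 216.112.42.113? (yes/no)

216.118.6.133: longest match 216.112.0.0/13 -> 159.182.54.68
216.112.42.113: longest match 216.112.0.0/13 -> 159.182.54.68

yes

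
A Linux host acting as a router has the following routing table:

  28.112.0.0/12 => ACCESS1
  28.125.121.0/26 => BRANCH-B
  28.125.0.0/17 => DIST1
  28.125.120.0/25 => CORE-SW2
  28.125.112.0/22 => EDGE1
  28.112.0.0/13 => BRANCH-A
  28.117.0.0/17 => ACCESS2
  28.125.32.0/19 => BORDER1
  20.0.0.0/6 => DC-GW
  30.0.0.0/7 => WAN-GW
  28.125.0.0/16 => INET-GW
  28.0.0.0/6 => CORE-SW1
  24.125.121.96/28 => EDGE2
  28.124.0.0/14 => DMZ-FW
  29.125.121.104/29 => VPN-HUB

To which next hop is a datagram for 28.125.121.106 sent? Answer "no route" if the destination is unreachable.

Routes whose prefix contains 28.125.121.106:
  28.0.0.0/6 (28.0.0.0 - 31.255.255.255) -> CORE-SW1
  28.112.0.0/12 (28.112.0.0 - 28.127.255.255) -> ACCESS1
  28.124.0.0/14 (28.124.0.0 - 28.127.255.255) -> DMZ-FW
  28.125.0.0/16 (28.125.0.0 - 28.125.255.255) -> INET-GW
  28.125.0.0/17 (28.125.0.0 - 28.125.127.255) -> DIST1
More-specific entries that do NOT match:
  29.125.121.104/29 (29.125.121.104 - 29.125.121.111) does not contain 28.125.121.106
  24.125.121.96/28 (24.125.121.96 - 24.125.121.111) does not contain 28.125.121.106
  28.125.121.0/26 (28.125.121.0 - 28.125.121.63) does not contain 28.125.121.106
  28.125.120.0/25 (28.125.120.0 - 28.125.120.127) does not contain 28.125.121.106
  28.125.112.0/22 (28.125.112.0 - 28.125.115.255) does not contain 28.125.121.106
  28.125.32.0/19 (28.125.32.0 - 28.125.63.255) does not contain 28.125.121.106
Longest matching prefix is /17 -> next hop DIST1.

DIST1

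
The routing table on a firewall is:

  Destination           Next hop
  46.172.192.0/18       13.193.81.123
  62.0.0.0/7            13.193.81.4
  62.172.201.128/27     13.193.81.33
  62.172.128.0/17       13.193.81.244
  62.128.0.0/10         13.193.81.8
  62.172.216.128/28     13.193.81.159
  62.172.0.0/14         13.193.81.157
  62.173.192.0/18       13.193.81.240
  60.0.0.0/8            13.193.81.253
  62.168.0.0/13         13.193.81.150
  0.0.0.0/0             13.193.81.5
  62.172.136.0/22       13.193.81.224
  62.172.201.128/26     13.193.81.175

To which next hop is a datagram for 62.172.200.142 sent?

Routes whose prefix contains 62.172.200.142:
  0.0.0.0/0 (default, matches everything) -> 13.193.81.5
  62.0.0.0/7 (62.0.0.0 - 63.255.255.255) -> 13.193.81.4
  62.128.0.0/10 (62.128.0.0 - 62.191.255.255) -> 13.193.81.8
  62.168.0.0/13 (62.168.0.0 - 62.175.255.255) -> 13.193.81.150
  62.172.0.0/14 (62.172.0.0 - 62.175.255.255) -> 13.193.81.157
  62.172.128.0/17 (62.172.128.0 - 62.172.255.255) -> 13.193.81.244
More-specific entries that do NOT match:
  62.172.216.128/28 (62.172.216.128 - 62.172.216.143) does not contain 62.172.200.142
  62.172.201.128/27 (62.172.201.128 - 62.172.201.159) does not contain 62.172.200.142
  62.172.201.128/26 (62.172.201.128 - 62.172.201.191) does not contain 62.172.200.142
  62.172.136.0/22 (62.172.136.0 - 62.172.139.255) does not contain 62.172.200.142
  46.172.192.0/18 (46.172.192.0 - 46.172.255.255) does not contain 62.172.200.142
  62.173.192.0/18 (62.173.192.0 - 62.173.255.255) does not contain 62.172.200.142
Longest matching prefix is /17 -> next hop 13.193.81.244.

13.193.81.244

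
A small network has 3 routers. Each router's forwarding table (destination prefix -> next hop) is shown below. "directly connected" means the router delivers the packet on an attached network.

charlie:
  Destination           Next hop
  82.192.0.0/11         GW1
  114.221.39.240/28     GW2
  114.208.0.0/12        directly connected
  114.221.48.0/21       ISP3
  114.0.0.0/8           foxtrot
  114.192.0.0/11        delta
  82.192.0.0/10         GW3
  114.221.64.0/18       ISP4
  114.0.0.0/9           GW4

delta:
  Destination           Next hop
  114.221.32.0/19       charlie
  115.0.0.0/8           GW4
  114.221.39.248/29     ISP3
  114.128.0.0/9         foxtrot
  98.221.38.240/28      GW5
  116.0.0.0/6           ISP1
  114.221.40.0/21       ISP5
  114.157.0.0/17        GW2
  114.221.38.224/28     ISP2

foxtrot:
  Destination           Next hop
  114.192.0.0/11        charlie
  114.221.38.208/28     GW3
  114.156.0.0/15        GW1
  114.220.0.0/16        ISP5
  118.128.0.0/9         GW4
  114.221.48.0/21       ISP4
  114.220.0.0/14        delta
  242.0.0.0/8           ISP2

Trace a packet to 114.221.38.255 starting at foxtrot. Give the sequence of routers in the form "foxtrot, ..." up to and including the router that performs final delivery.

At foxtrot: longest match for 114.221.38.255 is 114.220.0.0/14 -> delta
At delta: longest match for 114.221.38.255 is 114.221.32.0/19 -> charlie
At charlie: longest match for 114.221.38.255 is 114.208.0.0/12 -> directly connected

foxtrot, delta, charlie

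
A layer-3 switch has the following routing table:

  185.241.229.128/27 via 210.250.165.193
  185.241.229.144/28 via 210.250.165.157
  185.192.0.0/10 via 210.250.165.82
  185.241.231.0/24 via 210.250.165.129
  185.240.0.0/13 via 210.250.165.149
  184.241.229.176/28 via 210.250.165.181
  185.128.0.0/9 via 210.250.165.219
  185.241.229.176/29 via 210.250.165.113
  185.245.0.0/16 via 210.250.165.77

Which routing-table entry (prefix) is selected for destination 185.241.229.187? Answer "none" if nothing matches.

185.240.0.0/13

Entries matching 185.241.229.187:
  185.128.0.0/9 (185.128.0.0 - 185.255.255.255)
  185.192.0.0/10 (185.192.0.0 - 185.255.255.255)
  185.240.0.0/13 (185.240.0.0 - 185.247.255.255)
Most specific is 185.240.0.0/13.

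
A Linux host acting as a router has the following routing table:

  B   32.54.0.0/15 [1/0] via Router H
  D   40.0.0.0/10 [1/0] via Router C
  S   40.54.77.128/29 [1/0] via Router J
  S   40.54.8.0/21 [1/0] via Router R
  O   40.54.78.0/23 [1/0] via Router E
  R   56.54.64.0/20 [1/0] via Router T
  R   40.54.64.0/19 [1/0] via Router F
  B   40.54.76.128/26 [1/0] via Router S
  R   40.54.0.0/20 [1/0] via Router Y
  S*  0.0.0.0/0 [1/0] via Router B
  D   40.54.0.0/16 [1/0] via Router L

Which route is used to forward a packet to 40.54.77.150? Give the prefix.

Entries matching 40.54.77.150:
  0.0.0.0/0 (default, matches everything)
  40.0.0.0/10 (40.0.0.0 - 40.63.255.255)
  40.54.0.0/16 (40.54.0.0 - 40.54.255.255)
  40.54.64.0/19 (40.54.64.0 - 40.54.95.255)
Most specific is 40.54.64.0/19.

40.54.64.0/19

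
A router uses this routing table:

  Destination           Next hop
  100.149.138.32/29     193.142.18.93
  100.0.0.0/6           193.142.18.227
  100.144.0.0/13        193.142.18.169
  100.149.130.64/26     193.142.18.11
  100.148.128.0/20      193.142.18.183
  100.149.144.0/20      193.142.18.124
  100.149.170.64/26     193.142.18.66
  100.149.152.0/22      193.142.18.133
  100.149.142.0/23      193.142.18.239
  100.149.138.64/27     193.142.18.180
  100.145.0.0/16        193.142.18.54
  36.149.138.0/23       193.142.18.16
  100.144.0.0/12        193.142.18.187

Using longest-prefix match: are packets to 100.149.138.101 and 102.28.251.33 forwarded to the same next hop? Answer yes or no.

100.149.138.101: longest match 100.144.0.0/13 -> 193.142.18.169
102.28.251.33: longest match 100.0.0.0/6 -> 193.142.18.227

no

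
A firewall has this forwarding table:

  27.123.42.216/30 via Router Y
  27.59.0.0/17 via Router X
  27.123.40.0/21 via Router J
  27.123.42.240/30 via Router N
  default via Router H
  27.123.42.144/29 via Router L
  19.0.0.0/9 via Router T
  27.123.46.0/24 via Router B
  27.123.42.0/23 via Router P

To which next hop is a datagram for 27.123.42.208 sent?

Routes whose prefix contains 27.123.42.208:
  0.0.0.0/0 (default, matches everything) -> Router H
  27.123.40.0/21 (27.123.40.0 - 27.123.47.255) -> Router J
  27.123.42.0/23 (27.123.42.0 - 27.123.43.255) -> Router P
More-specific entries that do NOT match:
  27.123.42.216/30 (27.123.42.216 - 27.123.42.219) does not contain 27.123.42.208
  27.123.42.240/30 (27.123.42.240 - 27.123.42.243) does not contain 27.123.42.208
  27.123.42.144/29 (27.123.42.144 - 27.123.42.151) does not contain 27.123.42.208
  27.123.46.0/24 (27.123.46.0 - 27.123.46.255) does not contain 27.123.42.208
Longest matching prefix is /23 -> next hop Router P.

Router P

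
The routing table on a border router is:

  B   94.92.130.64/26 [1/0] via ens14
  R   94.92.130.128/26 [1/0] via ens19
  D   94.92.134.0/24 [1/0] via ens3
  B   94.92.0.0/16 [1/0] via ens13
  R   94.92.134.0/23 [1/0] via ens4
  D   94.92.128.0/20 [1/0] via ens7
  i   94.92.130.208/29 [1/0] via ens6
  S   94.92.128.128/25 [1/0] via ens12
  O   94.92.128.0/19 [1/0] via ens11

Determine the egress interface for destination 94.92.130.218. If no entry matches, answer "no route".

Routes whose prefix contains 94.92.130.218:
  94.92.0.0/16 (94.92.0.0 - 94.92.255.255) -> ens13
  94.92.128.0/19 (94.92.128.0 - 94.92.159.255) -> ens11
  94.92.128.0/20 (94.92.128.0 - 94.92.143.255) -> ens7
More-specific entries that do NOT match:
  94.92.130.208/29 (94.92.130.208 - 94.92.130.215) does not contain 94.92.130.218
  94.92.130.64/26 (94.92.130.64 - 94.92.130.127) does not contain 94.92.130.218
  94.92.130.128/26 (94.92.130.128 - 94.92.130.191) does not contain 94.92.130.218
  94.92.128.128/25 (94.92.128.128 - 94.92.128.255) does not contain 94.92.130.218
  94.92.134.0/24 (94.92.134.0 - 94.92.134.255) does not contain 94.92.130.218
  94.92.134.0/23 (94.92.134.0 - 94.92.135.255) does not contain 94.92.130.218
Longest matching prefix is /20 -> interface ens7.

ens7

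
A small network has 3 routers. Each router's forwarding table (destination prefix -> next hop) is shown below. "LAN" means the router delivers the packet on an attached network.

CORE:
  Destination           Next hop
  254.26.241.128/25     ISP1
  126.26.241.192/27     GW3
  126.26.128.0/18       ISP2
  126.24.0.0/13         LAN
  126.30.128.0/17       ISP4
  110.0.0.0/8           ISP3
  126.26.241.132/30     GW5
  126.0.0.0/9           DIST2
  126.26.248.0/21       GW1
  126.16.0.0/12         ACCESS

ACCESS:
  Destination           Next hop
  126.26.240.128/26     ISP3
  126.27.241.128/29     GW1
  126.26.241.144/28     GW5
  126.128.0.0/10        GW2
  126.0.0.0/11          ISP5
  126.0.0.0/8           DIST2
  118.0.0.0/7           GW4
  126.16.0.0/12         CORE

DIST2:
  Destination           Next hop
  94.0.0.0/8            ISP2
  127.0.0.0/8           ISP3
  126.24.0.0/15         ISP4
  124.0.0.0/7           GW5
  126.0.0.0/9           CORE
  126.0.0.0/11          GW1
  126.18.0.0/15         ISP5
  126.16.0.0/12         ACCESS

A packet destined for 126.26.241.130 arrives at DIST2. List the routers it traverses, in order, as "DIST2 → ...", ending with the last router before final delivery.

DIST2 → ACCESS → CORE

At DIST2: longest match for 126.26.241.130 is 126.16.0.0/12 -> ACCESS
At ACCESS: longest match for 126.26.241.130 is 126.16.0.0/12 -> CORE
At CORE: longest match for 126.26.241.130 is 126.24.0.0/13 -> LAN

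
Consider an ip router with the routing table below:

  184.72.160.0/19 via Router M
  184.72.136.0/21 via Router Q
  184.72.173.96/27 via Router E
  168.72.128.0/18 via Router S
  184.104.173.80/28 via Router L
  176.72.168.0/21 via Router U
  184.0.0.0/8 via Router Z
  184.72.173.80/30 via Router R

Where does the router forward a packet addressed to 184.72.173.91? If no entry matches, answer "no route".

Router M

Routes whose prefix contains 184.72.173.91:
  184.0.0.0/8 (184.0.0.0 - 184.255.255.255) -> Router Z
  184.72.160.0/19 (184.72.160.0 - 184.72.191.255) -> Router M
More-specific entries that do NOT match:
  184.72.173.80/30 (184.72.173.80 - 184.72.173.83) does not contain 184.72.173.91
  184.104.173.80/28 (184.104.173.80 - 184.104.173.95) does not contain 184.72.173.91
  184.72.173.96/27 (184.72.173.96 - 184.72.173.127) does not contain 184.72.173.91
  184.72.136.0/21 (184.72.136.0 - 184.72.143.255) does not contain 184.72.173.91
  176.72.168.0/21 (176.72.168.0 - 176.72.175.255) does not contain 184.72.173.91
Longest matching prefix is /19 -> next hop Router M.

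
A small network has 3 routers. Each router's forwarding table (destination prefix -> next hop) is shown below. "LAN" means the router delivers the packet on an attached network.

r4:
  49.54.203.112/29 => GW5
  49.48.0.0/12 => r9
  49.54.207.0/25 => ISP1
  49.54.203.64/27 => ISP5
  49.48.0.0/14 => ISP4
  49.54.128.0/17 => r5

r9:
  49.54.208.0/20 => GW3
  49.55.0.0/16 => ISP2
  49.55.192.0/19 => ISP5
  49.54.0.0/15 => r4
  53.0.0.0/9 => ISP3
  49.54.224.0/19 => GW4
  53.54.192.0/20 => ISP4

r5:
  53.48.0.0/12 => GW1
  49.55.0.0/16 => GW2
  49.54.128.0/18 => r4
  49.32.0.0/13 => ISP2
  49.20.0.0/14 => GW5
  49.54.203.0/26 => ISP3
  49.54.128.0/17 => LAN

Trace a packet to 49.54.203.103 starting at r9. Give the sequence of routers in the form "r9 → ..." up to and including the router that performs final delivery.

r9 → r4 → r5

At r9: longest match for 49.54.203.103 is 49.54.0.0/15 -> r4
At r4: longest match for 49.54.203.103 is 49.54.128.0/17 -> r5
At r5: longest match for 49.54.203.103 is 49.54.128.0/17 -> LAN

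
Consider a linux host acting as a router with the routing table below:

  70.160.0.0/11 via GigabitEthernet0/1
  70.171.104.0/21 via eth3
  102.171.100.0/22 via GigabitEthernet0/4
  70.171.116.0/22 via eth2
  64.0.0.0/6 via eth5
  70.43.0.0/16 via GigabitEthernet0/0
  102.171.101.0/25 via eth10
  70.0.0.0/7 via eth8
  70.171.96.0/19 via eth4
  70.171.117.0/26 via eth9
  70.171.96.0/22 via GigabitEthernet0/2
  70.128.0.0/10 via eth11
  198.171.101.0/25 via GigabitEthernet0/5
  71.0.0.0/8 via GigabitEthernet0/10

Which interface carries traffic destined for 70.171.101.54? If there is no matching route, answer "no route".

eth4

Routes whose prefix contains 70.171.101.54:
  70.0.0.0/7 (70.0.0.0 - 71.255.255.255) -> eth8
  70.128.0.0/10 (70.128.0.0 - 70.191.255.255) -> eth11
  70.160.0.0/11 (70.160.0.0 - 70.191.255.255) -> GigabitEthernet0/1
  70.171.96.0/19 (70.171.96.0 - 70.171.127.255) -> eth4
More-specific entries that do NOT match:
  70.171.117.0/26 (70.171.117.0 - 70.171.117.63) does not contain 70.171.101.54
  102.171.101.0/25 (102.171.101.0 - 102.171.101.127) does not contain 70.171.101.54
  198.171.101.0/25 (198.171.101.0 - 198.171.101.127) does not contain 70.171.101.54
  102.171.100.0/22 (102.171.100.0 - 102.171.103.255) does not contain 70.171.101.54
  70.171.116.0/22 (70.171.116.0 - 70.171.119.255) does not contain 70.171.101.54
  70.171.96.0/22 (70.171.96.0 - 70.171.99.255) does not contain 70.171.101.54
  70.171.104.0/21 (70.171.104.0 - 70.171.111.255) does not contain 70.171.101.54
Longest matching prefix is /19 -> interface eth4.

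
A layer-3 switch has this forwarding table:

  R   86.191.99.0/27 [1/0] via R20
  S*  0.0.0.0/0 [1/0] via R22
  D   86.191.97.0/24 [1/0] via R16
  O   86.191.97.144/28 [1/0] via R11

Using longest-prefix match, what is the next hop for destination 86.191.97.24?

Routes whose prefix contains 86.191.97.24:
  0.0.0.0/0 (default, matches everything) -> R22
  86.191.97.0/24 (86.191.97.0 - 86.191.97.255) -> R16
More-specific entries that do NOT match:
  86.191.97.144/28 (86.191.97.144 - 86.191.97.159) does not contain 86.191.97.24
  86.191.99.0/27 (86.191.99.0 - 86.191.99.31) does not contain 86.191.97.24
Longest matching prefix is /24 -> next hop R16.

R16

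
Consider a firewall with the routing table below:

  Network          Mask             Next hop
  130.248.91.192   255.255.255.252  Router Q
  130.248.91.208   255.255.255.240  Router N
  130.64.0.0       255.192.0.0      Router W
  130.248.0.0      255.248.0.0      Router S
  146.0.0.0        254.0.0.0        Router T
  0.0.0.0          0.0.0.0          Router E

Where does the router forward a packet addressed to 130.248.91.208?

Routes whose prefix contains 130.248.91.208:
  0.0.0.0/0 (default, matches everything) -> Router E
  130.248.0.0/13 (130.248.0.0 - 130.255.255.255) -> Router S
  130.248.91.208/28 (130.248.91.208 - 130.248.91.223) -> Router N
More-specific entries that do NOT match:
  130.248.91.192/30 (130.248.91.192 - 130.248.91.195) does not contain 130.248.91.208
Longest matching prefix is /28 -> next hop Router N.

Router N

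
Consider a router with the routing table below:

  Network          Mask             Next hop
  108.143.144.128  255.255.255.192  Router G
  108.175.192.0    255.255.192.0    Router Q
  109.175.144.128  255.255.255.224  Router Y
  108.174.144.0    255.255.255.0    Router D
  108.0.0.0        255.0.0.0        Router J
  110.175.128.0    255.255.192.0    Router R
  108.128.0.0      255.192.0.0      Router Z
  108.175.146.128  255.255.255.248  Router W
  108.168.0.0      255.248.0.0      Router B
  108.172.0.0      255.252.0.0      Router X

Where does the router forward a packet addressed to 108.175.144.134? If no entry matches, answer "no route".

Routes whose prefix contains 108.175.144.134:
  108.0.0.0/8 (108.0.0.0 - 108.255.255.255) -> Router J
  108.128.0.0/10 (108.128.0.0 - 108.191.255.255) -> Router Z
  108.168.0.0/13 (108.168.0.0 - 108.175.255.255) -> Router B
  108.172.0.0/14 (108.172.0.0 - 108.175.255.255) -> Router X
More-specific entries that do NOT match:
  108.175.146.128/29 (108.175.146.128 - 108.175.146.135) does not contain 108.175.144.134
  109.175.144.128/27 (109.175.144.128 - 109.175.144.159) does not contain 108.175.144.134
  108.143.144.128/26 (108.143.144.128 - 108.143.144.191) does not contain 108.175.144.134
  108.174.144.0/24 (108.174.144.0 - 108.174.144.255) does not contain 108.175.144.134
  108.175.192.0/18 (108.175.192.0 - 108.175.255.255) does not contain 108.175.144.134
  110.175.128.0/18 (110.175.128.0 - 110.175.191.255) does not contain 108.175.144.134
Longest matching prefix is /14 -> next hop Router X.

Router X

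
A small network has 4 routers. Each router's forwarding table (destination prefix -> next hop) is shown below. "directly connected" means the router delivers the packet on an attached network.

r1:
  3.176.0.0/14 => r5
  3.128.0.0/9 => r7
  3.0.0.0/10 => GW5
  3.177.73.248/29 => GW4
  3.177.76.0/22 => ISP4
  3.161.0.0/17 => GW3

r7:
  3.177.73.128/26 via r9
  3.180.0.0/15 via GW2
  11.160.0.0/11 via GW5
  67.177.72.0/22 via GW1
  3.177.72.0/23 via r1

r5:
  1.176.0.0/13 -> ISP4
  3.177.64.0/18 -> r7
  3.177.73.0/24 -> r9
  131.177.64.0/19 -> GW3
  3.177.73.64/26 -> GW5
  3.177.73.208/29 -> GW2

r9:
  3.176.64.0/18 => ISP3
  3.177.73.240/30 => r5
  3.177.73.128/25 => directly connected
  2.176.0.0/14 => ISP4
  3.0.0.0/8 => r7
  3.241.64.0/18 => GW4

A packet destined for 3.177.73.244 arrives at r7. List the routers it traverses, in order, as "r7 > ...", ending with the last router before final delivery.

r7 > r1 > r5 > r9

At r7: longest match for 3.177.73.244 is 3.177.72.0/23 -> r1
At r1: longest match for 3.177.73.244 is 3.176.0.0/14 -> r5
At r5: longest match for 3.177.73.244 is 3.177.73.0/24 -> r9
At r9: longest match for 3.177.73.244 is 3.177.73.128/25 -> directly connected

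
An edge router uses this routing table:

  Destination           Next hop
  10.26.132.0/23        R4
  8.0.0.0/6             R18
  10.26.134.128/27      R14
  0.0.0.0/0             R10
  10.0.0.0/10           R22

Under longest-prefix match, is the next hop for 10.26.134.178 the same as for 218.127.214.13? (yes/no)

no

10.26.134.178: longest match 10.0.0.0/10 -> R22
218.127.214.13: longest match 0.0.0.0/0 -> R10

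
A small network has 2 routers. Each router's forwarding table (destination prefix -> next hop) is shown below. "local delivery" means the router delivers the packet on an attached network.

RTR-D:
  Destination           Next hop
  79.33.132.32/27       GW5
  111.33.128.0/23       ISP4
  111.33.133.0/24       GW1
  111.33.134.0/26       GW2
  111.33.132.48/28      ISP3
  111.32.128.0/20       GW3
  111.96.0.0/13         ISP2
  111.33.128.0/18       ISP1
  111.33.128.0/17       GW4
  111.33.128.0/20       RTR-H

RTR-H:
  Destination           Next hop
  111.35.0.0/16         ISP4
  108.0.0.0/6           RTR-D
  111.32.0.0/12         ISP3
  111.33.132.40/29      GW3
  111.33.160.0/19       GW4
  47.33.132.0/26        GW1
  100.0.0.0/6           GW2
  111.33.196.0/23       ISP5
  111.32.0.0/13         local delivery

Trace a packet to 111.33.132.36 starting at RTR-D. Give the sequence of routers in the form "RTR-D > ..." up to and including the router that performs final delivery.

RTR-D > RTR-H

At RTR-D: longest match for 111.33.132.36 is 111.33.128.0/20 -> RTR-H
At RTR-H: longest match for 111.33.132.36 is 111.32.0.0/13 -> local delivery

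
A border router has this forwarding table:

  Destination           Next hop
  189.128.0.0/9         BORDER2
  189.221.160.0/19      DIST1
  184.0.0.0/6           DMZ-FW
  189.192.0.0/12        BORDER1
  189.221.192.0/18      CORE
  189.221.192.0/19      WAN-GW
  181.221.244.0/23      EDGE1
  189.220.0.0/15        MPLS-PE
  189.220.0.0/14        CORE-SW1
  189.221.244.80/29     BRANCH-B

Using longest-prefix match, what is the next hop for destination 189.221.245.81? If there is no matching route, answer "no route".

Routes whose prefix contains 189.221.245.81:
  189.128.0.0/9 (189.128.0.0 - 189.255.255.255) -> BORDER2
  189.220.0.0/14 (189.220.0.0 - 189.223.255.255) -> CORE-SW1
  189.220.0.0/15 (189.220.0.0 - 189.221.255.255) -> MPLS-PE
  189.221.192.0/18 (189.221.192.0 - 189.221.255.255) -> CORE
More-specific entries that do NOT match:
  189.221.244.80/29 (189.221.244.80 - 189.221.244.87) does not contain 189.221.245.81
  181.221.244.0/23 (181.221.244.0 - 181.221.245.255) does not contain 189.221.245.81
  189.221.160.0/19 (189.221.160.0 - 189.221.191.255) does not contain 189.221.245.81
  189.221.192.0/19 (189.221.192.0 - 189.221.223.255) does not contain 189.221.245.81
Longest matching prefix is /18 -> next hop CORE.

CORE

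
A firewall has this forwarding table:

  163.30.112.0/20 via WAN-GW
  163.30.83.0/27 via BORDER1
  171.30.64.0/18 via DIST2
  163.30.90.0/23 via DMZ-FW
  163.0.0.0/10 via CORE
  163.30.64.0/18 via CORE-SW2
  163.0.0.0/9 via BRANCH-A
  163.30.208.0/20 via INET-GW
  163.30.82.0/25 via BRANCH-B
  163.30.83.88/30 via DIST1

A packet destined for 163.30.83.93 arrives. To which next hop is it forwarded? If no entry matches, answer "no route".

CORE-SW2

Routes whose prefix contains 163.30.83.93:
  163.0.0.0/9 (163.0.0.0 - 163.127.255.255) -> BRANCH-A
  163.0.0.0/10 (163.0.0.0 - 163.63.255.255) -> CORE
  163.30.64.0/18 (163.30.64.0 - 163.30.127.255) -> CORE-SW2
More-specific entries that do NOT match:
  163.30.83.88/30 (163.30.83.88 - 163.30.83.91) does not contain 163.30.83.93
  163.30.83.0/27 (163.30.83.0 - 163.30.83.31) does not contain 163.30.83.93
  163.30.82.0/25 (163.30.82.0 - 163.30.82.127) does not contain 163.30.83.93
  163.30.90.0/23 (163.30.90.0 - 163.30.91.255) does not contain 163.30.83.93
  163.30.112.0/20 (163.30.112.0 - 163.30.127.255) does not contain 163.30.83.93
  163.30.208.0/20 (163.30.208.0 - 163.30.223.255) does not contain 163.30.83.93
Longest matching prefix is /18 -> next hop CORE-SW2.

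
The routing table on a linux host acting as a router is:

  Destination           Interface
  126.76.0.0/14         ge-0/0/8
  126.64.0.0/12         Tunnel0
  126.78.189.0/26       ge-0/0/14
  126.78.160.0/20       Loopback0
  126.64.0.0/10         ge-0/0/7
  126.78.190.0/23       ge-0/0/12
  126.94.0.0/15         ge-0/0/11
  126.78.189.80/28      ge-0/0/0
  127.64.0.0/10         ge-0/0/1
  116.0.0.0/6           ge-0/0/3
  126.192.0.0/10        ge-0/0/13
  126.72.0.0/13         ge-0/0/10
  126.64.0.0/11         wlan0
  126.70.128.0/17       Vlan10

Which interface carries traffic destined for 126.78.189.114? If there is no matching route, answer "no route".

Routes whose prefix contains 126.78.189.114:
  126.64.0.0/10 (126.64.0.0 - 126.127.255.255) -> ge-0/0/7
  126.64.0.0/11 (126.64.0.0 - 126.95.255.255) -> wlan0
  126.64.0.0/12 (126.64.0.0 - 126.79.255.255) -> Tunnel0
  126.72.0.0/13 (126.72.0.0 - 126.79.255.255) -> ge-0/0/10
  126.76.0.0/14 (126.76.0.0 - 126.79.255.255) -> ge-0/0/8
More-specific entries that do NOT match:
  126.78.189.80/28 (126.78.189.80 - 126.78.189.95) does not contain 126.78.189.114
  126.78.189.0/26 (126.78.189.0 - 126.78.189.63) does not contain 126.78.189.114
  126.78.190.0/23 (126.78.190.0 - 126.78.191.255) does not contain 126.78.189.114
  126.78.160.0/20 (126.78.160.0 - 126.78.175.255) does not contain 126.78.189.114
  126.70.128.0/17 (126.70.128.0 - 126.70.255.255) does not contain 126.78.189.114
  126.94.0.0/15 (126.94.0.0 - 126.95.255.255) does not contain 126.78.189.114
Longest matching prefix is /14 -> interface ge-0/0/8.

ge-0/0/8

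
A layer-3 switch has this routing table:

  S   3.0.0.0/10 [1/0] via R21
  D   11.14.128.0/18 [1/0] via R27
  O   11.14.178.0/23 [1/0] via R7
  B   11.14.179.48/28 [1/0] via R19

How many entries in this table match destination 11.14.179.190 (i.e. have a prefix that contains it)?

Prefixes containing 11.14.179.190:
  11.14.128.0/18 (11.14.128.0 - 11.14.191.255)
  11.14.178.0/23 (11.14.178.0 - 11.14.179.255)
Total matching entries: 2.

2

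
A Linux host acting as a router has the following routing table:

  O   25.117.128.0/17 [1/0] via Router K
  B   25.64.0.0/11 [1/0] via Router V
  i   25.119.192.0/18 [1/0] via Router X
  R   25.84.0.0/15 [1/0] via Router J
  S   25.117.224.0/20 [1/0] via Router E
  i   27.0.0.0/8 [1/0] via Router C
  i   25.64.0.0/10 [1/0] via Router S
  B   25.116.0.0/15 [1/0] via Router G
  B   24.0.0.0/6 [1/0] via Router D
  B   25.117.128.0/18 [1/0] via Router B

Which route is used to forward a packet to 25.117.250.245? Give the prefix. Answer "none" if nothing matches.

Entries matching 25.117.250.245:
  24.0.0.0/6 (24.0.0.0 - 27.255.255.255)
  25.64.0.0/10 (25.64.0.0 - 25.127.255.255)
  25.116.0.0/15 (25.116.0.0 - 25.117.255.255)
  25.117.128.0/17 (25.117.128.0 - 25.117.255.255)
Most specific is 25.117.128.0/17.

25.117.128.0/17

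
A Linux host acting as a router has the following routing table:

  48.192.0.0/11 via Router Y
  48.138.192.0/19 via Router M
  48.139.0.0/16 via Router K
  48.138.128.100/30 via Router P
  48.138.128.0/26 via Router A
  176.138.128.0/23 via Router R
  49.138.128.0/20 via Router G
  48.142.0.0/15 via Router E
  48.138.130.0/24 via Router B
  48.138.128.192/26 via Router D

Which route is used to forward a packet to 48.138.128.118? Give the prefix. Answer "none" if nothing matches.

none

48.138.128.118 is outside every listed prefix and there is no default route.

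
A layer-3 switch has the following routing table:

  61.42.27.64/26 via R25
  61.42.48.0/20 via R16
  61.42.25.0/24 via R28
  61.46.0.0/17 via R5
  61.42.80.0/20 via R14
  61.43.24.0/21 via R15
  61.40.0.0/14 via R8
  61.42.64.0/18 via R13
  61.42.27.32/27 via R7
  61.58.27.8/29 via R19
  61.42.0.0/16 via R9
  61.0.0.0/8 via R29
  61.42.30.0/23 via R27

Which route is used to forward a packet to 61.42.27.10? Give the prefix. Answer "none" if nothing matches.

Entries matching 61.42.27.10:
  61.0.0.0/8 (61.0.0.0 - 61.255.255.255)
  61.40.0.0/14 (61.40.0.0 - 61.43.255.255)
  61.42.0.0/16 (61.42.0.0 - 61.42.255.255)
Most specific is 61.42.0.0/16.

61.42.0.0/16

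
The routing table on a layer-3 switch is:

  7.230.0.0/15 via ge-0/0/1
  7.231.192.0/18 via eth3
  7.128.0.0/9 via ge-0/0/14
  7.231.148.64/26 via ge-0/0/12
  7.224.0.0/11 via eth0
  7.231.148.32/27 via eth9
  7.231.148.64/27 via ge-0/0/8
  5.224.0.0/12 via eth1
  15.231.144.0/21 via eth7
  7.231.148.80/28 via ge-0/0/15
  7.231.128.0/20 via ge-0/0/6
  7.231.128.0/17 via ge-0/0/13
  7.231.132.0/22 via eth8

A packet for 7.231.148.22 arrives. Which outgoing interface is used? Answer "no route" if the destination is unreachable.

ge-0/0/13

Routes whose prefix contains 7.231.148.22:
  7.128.0.0/9 (7.128.0.0 - 7.255.255.255) -> ge-0/0/14
  7.224.0.0/11 (7.224.0.0 - 7.255.255.255) -> eth0
  7.230.0.0/15 (7.230.0.0 - 7.231.255.255) -> ge-0/0/1
  7.231.128.0/17 (7.231.128.0 - 7.231.255.255) -> ge-0/0/13
More-specific entries that do NOT match:
  7.231.148.80/28 (7.231.148.80 - 7.231.148.95) does not contain 7.231.148.22
  7.231.148.32/27 (7.231.148.32 - 7.231.148.63) does not contain 7.231.148.22
  7.231.148.64/27 (7.231.148.64 - 7.231.148.95) does not contain 7.231.148.22
  7.231.148.64/26 (7.231.148.64 - 7.231.148.127) does not contain 7.231.148.22
  7.231.132.0/22 (7.231.132.0 - 7.231.135.255) does not contain 7.231.148.22
  15.231.144.0/21 (15.231.144.0 - 15.231.151.255) does not contain 7.231.148.22
  7.231.128.0/20 (7.231.128.0 - 7.231.143.255) does not contain 7.231.148.22
  7.231.192.0/18 (7.231.192.0 - 7.231.255.255) does not contain 7.231.148.22
Longest matching prefix is /17 -> interface ge-0/0/13.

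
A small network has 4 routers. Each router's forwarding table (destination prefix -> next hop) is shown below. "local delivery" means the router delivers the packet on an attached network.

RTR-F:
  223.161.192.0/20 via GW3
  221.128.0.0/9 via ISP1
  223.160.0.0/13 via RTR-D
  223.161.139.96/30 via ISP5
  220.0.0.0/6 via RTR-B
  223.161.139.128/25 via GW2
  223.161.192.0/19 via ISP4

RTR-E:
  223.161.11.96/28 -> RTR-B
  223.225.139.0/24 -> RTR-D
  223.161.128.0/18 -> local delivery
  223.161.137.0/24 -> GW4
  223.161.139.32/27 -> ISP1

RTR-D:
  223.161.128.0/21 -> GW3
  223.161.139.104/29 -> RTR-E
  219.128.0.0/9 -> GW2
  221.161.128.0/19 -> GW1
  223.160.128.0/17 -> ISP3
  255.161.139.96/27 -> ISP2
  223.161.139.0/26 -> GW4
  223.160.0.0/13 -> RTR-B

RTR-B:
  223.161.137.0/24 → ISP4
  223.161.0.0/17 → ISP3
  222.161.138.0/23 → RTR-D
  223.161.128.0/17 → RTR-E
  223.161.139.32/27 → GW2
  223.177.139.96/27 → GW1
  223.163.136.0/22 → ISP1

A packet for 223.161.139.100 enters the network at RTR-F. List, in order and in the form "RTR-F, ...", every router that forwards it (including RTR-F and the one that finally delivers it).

RTR-F, RTR-D, RTR-B, RTR-E

At RTR-F: longest match for 223.161.139.100 is 223.160.0.0/13 -> RTR-D
At RTR-D: longest match for 223.161.139.100 is 223.160.0.0/13 -> RTR-B
At RTR-B: longest match for 223.161.139.100 is 223.161.128.0/17 -> RTR-E
At RTR-E: longest match for 223.161.139.100 is 223.161.128.0/18 -> local delivery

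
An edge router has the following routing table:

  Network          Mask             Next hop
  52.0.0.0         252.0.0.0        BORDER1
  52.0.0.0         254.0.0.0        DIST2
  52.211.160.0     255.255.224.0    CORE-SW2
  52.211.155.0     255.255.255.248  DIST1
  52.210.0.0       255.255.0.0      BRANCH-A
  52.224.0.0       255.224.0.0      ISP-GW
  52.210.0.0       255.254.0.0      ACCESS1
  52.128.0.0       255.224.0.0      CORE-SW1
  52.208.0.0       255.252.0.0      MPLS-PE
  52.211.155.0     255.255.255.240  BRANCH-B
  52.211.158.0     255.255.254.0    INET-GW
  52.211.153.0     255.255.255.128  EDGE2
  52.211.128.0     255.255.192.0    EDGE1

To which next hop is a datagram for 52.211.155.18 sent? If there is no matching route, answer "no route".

EDGE1

Routes whose prefix contains 52.211.155.18:
  52.0.0.0/6 (52.0.0.0 - 55.255.255.255) -> BORDER1
  52.0.0.0/7 (52.0.0.0 - 53.255.255.255) -> DIST2
  52.208.0.0/14 (52.208.0.0 - 52.211.255.255) -> MPLS-PE
  52.210.0.0/15 (52.210.0.0 - 52.211.255.255) -> ACCESS1
  52.211.128.0/18 (52.211.128.0 - 52.211.191.255) -> EDGE1
More-specific entries that do NOT match:
  52.211.155.0/29 (52.211.155.0 - 52.211.155.7) does not contain 52.211.155.18
  52.211.155.0/28 (52.211.155.0 - 52.211.155.15) does not contain 52.211.155.18
  52.211.153.0/25 (52.211.153.0 - 52.211.153.127) does not contain 52.211.155.18
  52.211.158.0/23 (52.211.158.0 - 52.211.159.255) does not contain 52.211.155.18
  52.211.160.0/19 (52.211.160.0 - 52.211.191.255) does not contain 52.211.155.18
Longest matching prefix is /18 -> next hop EDGE1.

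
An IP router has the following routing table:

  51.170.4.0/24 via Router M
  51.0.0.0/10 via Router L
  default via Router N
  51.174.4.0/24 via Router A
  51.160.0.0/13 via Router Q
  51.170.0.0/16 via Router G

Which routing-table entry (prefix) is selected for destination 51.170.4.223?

Entries matching 51.170.4.223:
  0.0.0.0/0 (default, matches everything)
  51.170.0.0/16 (51.170.0.0 - 51.170.255.255)
  51.170.4.0/24 (51.170.4.0 - 51.170.4.255)
Most specific is 51.170.4.0/24.

51.170.4.0/24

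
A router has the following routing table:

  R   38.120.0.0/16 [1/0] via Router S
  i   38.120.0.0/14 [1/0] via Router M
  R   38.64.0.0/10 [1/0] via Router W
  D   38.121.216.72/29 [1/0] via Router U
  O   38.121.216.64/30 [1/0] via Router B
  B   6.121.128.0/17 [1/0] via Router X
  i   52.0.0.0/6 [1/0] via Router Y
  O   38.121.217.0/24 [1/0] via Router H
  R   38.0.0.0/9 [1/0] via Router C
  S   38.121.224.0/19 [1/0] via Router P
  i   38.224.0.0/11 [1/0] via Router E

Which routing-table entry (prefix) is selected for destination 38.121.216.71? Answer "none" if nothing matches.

Entries matching 38.121.216.71:
  38.0.0.0/9 (38.0.0.0 - 38.127.255.255)
  38.64.0.0/10 (38.64.0.0 - 38.127.255.255)
  38.120.0.0/14 (38.120.0.0 - 38.123.255.255)
Most specific is 38.120.0.0/14.

38.120.0.0/14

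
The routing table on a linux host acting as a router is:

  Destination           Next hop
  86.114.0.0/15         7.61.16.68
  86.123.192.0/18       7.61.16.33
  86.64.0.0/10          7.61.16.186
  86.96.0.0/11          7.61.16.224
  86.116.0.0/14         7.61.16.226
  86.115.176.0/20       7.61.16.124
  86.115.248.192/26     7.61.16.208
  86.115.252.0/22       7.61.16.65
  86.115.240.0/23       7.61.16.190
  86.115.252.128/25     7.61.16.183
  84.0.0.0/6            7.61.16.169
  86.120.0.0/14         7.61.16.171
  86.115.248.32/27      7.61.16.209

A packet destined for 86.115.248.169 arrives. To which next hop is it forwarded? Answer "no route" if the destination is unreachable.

Routes whose prefix contains 86.115.248.169:
  84.0.0.0/6 (84.0.0.0 - 87.255.255.255) -> 7.61.16.169
  86.64.0.0/10 (86.64.0.0 - 86.127.255.255) -> 7.61.16.186
  86.96.0.0/11 (86.96.0.0 - 86.127.255.255) -> 7.61.16.224
  86.114.0.0/15 (86.114.0.0 - 86.115.255.255) -> 7.61.16.68
More-specific entries that do NOT match:
  86.115.248.32/27 (86.115.248.32 - 86.115.248.63) does not contain 86.115.248.169
  86.115.248.192/26 (86.115.248.192 - 86.115.248.255) does not contain 86.115.248.169
  86.115.252.128/25 (86.115.252.128 - 86.115.252.255) does not contain 86.115.248.169
  86.115.240.0/23 (86.115.240.0 - 86.115.241.255) does not contain 86.115.248.169
  86.115.252.0/22 (86.115.252.0 - 86.115.255.255) does not contain 86.115.248.169
  86.115.176.0/20 (86.115.176.0 - 86.115.191.255) does not contain 86.115.248.169
  86.123.192.0/18 (86.123.192.0 - 86.123.255.255) does not contain 86.115.248.169
Longest matching prefix is /15 -> next hop 7.61.16.68.

7.61.16.68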